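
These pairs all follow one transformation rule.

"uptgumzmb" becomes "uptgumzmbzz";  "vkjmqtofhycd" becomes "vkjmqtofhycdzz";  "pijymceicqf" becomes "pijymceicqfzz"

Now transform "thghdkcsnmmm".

The pattern: append "zz".
So "thghdkcsnmmm" becomes "thghdkcsnmmmzz".

thghdkcsnmmmzz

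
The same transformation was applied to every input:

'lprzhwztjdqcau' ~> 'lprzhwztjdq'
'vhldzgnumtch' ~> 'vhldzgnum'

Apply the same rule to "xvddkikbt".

The rule is to delete the last 3 characters.
So "xvddkikbt" becomes "xvddki".

xvddki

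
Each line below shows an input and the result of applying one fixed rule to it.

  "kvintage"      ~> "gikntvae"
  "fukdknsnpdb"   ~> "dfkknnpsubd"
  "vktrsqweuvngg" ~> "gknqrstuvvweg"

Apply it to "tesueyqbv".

eqstuvybe

Each output is the input with this applied: sort the characters into alphabetical order, then move the first 2 characters to the end (rotate left by 2).
On "tesueyqbv": the first step gives "beeqstuvy", and the second then gives "eqstuvybe".
(Check on "fukdknsnpdb": → "bddfkknnpsu" → "dfkknnpsubd" ✓)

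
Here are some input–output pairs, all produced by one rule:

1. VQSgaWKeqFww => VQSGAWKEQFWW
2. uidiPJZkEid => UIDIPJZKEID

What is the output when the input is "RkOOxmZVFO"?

Looking at the pairs, the operation is to convert every letter to uppercase.
For "RkOOxmZVFO" the result is "RKOOXMZVFO".

RKOOXMZVFO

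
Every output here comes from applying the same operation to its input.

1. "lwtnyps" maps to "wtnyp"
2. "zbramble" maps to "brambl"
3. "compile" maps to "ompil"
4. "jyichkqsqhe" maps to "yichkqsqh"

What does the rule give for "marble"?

arbl

The rule is to move the last character to the front, then delete the first 2 characters.
Working it through for "marble": intermediate "emarbl", final "arbl".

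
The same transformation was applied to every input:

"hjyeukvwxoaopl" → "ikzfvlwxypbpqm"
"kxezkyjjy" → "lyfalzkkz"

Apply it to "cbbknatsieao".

dcclobutjfbp

Each output is the input with this applied: shift every letter 1 place forward in the alphabet (wrapping around).
On "cbbknatsieao" that produces "dcclobutjfbp".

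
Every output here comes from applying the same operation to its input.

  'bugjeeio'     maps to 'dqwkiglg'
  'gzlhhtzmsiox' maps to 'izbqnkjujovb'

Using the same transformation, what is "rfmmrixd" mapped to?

Looking at the pairs, the operation is to shift every letter 2 places forward in the alphabet (wrapping around), then take characters alternately from the front and the back (1st, last, 2nd, 2nd-last, ...).
On "rfmmrixd": the first step gives "thootkzf", and the second then gives "tfhzokot".

tfhzokot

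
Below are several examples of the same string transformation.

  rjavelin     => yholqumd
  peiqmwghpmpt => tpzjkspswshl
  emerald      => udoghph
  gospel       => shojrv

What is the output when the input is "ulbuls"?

xovxoe

The rule is to shift every letter 3 places forward in the alphabet (wrapping around), then move the first 3 characters to the end (rotate left by 3).
Applying both steps to "ulbuls": "xoexov", then "xovxoe".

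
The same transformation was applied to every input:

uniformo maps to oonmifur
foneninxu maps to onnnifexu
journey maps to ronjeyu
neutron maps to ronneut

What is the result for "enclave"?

leecavn

Each output is the input with this applied: sort the characters into reverse alphabetical order, then move the first 2 characters to the end (rotate left by 2).
For "enclave", step one produces "vnleeca"; step two turns that into "leecavn".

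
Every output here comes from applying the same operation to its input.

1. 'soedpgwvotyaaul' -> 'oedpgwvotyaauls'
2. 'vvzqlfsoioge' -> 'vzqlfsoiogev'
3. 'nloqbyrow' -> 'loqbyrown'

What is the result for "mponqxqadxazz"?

ponqxqadxazzm

Rule — move the first character to the end.
On "mponqxqadxazz" that produces "ponqxqadxazzm".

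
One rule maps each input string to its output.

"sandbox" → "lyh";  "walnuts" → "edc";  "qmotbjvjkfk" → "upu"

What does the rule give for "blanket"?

What's happening: shift every letter 10 places forward in the alphabet (wrapping around), then keep only the last 3 characters.
Applying both steps to "blanket": "lvkxuod", then "uod".

uod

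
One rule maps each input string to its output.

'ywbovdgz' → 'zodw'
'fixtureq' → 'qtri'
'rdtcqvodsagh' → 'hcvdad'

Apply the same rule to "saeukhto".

ouha

The transformation: keep every other character starting from the second (positions 2nd, 4th, 6th, ...), then swap the first and last characters.
"saeukhto" → "ouha".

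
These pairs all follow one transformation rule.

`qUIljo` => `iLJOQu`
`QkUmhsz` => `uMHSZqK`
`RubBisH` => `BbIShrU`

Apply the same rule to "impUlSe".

The transformation: flip the case of every letter, then move the first 2 characters to the end (rotate left by 2).
For "impUlSe", step one produces "IMPuLsE"; step two turns that into "PuLsEIM".

PuLsEIM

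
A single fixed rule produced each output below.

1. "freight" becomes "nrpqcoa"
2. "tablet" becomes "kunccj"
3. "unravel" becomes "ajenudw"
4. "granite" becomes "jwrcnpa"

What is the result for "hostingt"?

bcrwpcqx

Rule — shift every letter 9 places forward in the alphabet (wrapping around), then move the first 2 characters to the end (rotate left by 2).
"hostingt" → "qxbcrwpc" → "bcrwpcqx".
(Check on "tablet": → "cjkunc" → "kunccj" ✓)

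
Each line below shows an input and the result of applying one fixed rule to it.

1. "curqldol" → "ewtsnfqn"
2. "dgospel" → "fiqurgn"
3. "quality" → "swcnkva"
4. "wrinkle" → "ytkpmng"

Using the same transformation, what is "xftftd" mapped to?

Rule — shift every letter 2 places forward in the alphabet (wrapping around).
For "xftftd" the result is "zhvhvf".

zhvhvf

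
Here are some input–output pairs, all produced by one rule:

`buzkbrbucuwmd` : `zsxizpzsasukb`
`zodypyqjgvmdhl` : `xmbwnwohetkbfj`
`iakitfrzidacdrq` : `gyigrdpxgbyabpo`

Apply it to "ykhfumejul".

Looking at the pairs, the operation is to shift every letter 2 places backward in the alphabet (wrapping around).
On "ykhfumejul" that produces "wifdskchsj".

wifdskchsj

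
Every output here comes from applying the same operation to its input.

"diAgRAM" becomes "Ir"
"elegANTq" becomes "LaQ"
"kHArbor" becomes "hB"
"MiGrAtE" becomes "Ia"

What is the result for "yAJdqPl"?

Rule — keep one character in every 3, starting at position 2 (positions 2nd, 5th, 8th, ...), then flip the case of every letter.
Working it through for "yAJdqPl": intermediate "Aq", final "aQ".
(Check on "MiGrAtE": → "iA" → "Ia" ✓)

aQ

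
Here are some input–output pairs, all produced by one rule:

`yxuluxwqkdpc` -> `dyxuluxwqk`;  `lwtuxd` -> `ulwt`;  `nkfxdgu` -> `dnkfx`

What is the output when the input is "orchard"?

aorch

The rule is to delete the last 2 characters, then move the last character to the front.
Doing the same to "orchard": "aorch".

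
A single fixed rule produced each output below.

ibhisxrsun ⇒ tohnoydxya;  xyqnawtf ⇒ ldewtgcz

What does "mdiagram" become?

Each output is the input with this applied: move the last character to the front, then shift every letter 6 places forward in the alphabet (wrapping around).
On "mdiagram" that produces "ssjogmxg".

ssjogmxg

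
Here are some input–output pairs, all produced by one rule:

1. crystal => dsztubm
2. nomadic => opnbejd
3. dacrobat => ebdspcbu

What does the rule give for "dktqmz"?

What's happening: shift every letter 1 place forward in the alphabet (wrapping around).
Applying that to "dktqmz" gives "elurna".

elurna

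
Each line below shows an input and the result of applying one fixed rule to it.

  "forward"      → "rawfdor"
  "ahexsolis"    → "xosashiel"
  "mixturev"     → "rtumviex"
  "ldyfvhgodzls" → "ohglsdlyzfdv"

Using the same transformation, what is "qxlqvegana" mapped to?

Rule — take characters alternately from the front and the back (1st, last, 2nd, 2nd-last, ...), then move the last 3 characters to the front (rotate right by 3).
Working it through for "qxlqvegana": intermediate "qaxnlaqgve", final "gveqaxnlaq".
(Check on "forward": → "fdorraw" → "rawfdor" ✓)

gveqaxnlaq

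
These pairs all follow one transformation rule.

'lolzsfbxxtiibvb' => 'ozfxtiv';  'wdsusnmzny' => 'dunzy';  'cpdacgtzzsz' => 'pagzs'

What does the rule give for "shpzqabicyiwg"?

Each output is the input with this applied: keep every other character starting from the second (positions 2nd, 4th, 6th, ...).
"shpzqabicyiwg" → "hzaiyw".

hzaiyw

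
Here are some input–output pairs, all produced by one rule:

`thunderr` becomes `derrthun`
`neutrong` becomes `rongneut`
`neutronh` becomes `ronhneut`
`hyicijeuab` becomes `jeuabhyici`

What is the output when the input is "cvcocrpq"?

What's happening: swap the front and back halves of the string.
So "cvcocrpq" becomes "crpqcvco".

crpqcvco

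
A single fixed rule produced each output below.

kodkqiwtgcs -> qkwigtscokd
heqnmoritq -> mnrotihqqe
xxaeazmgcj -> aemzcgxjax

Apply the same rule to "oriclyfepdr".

The transformation: move the first 3 characters to the end (rotate left by 3), then swap each adjacent pair of characters (1↔2, 3↔4, ...).
On "oriclyfepdr": the first step gives "clyfepdrori", and the second then gives "lcfyperdroi".
(Check on "kodkqiwtgcs": → "kqiwtgcskod" → "qkwigtscokd" ✓)

lcfyperdroi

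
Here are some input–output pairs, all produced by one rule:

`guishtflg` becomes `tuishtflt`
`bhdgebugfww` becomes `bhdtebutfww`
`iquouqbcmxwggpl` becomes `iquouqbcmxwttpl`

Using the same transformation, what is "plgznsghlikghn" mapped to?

pltznsthlikthn

In each case the input is transformed by: replace every "g" with "t".
So "plgznsghlikghn" becomes "pltznsthlikthn".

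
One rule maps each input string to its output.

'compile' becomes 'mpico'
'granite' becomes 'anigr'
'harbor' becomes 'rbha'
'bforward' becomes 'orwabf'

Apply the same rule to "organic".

ganor

What's happening: delete the last 2 characters, then move the first 2 characters to the end (rotate left by 2).
Working it through for "organic": intermediate "organ", final "ganor".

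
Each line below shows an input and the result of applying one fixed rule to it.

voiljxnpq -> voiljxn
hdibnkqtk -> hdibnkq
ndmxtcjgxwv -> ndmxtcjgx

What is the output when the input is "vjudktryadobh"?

The rule is to delete the last 2 characters.
"vjudktryadobh" → "vjudktryado".

vjudktryado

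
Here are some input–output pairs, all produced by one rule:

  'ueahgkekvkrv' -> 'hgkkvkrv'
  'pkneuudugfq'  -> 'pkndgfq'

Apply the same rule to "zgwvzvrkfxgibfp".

zgwvzvrkfxgbfp

What's happening: remove every vowel.
For "zgwvzvrkfxgibfp" the result is "zgwvzvrkfxgbfp".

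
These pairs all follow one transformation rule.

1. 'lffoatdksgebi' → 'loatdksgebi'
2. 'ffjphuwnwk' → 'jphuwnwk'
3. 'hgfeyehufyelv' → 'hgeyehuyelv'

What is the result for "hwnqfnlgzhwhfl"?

hwnqnlgzhwhl

The pattern: remove every "f".
For "hwnqfnlgzhwhfl" the result is "hwnqnlgzhwhl".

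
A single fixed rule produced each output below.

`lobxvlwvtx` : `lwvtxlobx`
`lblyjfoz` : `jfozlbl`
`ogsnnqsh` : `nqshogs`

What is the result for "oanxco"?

Rule — swap the front and back halves of the string, then delete the last character.
For "oanxco", step one produces "xcooan"; step two turns that into "xcooa".
(Check on "ogsnnqsh": → "nqshogsn" → "nqshogs" ✓)

xcooa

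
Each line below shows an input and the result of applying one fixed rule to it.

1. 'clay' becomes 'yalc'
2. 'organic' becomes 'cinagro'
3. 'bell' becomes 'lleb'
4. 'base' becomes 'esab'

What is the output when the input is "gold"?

dlog

In each case the input is transformed by: reverse the string.
For "gold" the result is "dlog".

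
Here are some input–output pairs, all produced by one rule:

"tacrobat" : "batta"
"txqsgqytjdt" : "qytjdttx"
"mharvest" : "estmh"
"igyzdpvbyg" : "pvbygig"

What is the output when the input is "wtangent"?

Each output is the input with this applied: move the first 2 characters to the end (rotate left by 2), then delete the first 3 characters.
On "wtangent" that produces "entwt".

entwt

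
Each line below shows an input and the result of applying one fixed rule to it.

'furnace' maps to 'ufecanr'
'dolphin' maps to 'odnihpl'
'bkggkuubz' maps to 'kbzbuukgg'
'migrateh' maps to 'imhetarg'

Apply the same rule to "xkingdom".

The pattern: reverse the string, then move the last 2 characters to the front (rotate right by 2).
On "xkingdom" that produces "kxmodgni".

kxmodgni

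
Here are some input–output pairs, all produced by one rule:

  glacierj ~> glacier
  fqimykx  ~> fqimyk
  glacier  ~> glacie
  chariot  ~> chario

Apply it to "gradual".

Looking at the pairs, the operation is to delete the last character.
Applying that to "gradual" gives "gradua".

gradua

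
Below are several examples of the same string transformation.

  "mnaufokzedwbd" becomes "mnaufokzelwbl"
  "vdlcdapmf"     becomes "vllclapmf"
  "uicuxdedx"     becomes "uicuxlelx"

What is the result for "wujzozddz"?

Looking at the pairs, the operation is to replace every "d" with "l".
For "wujzozddz" the result is "wujzozllz".

wujzozllz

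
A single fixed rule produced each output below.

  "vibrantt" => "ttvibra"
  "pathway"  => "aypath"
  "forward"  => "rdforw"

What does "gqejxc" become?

The transformation: move the last 3 characters to the front (rotate right by 3), then delete the first character.
So "gqejxc" becomes "xcgqe".
(Check on "forward": → "ardforw" → "rdforw" ✓)

xcgqe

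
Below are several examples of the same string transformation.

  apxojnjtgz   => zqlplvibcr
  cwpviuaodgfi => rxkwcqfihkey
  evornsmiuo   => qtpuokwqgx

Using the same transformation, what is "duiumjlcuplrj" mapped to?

The pattern: move the first 2 characters to the end (rotate left by 2), then shift every letter 2 places forward in the alphabet (wrapping around).
Doing the same to "duiumjlcuplrj": "kwolnewrntlfw".
(Check on "apxojnjtgz": → "xojnjtgzap" → "zqlplvibcr" ✓)

kwolnewrntlfw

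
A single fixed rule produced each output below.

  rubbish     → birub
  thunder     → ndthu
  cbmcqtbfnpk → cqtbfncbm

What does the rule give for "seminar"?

insem

In each case the input is transformed by: delete the last 2 characters, then move the first 3 characters to the end (rotate left by 3).
"seminar" → "insem".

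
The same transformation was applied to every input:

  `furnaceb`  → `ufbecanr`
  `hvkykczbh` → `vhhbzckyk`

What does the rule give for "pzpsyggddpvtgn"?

zpngtvpddggysp

What's happening: move the first 2 characters to the end (rotate left by 2), then reverse the string.
Working it through for "pzpsyggddpvtgn": intermediate "psyggddpvtgnpz", final "zpngtvpddggysp".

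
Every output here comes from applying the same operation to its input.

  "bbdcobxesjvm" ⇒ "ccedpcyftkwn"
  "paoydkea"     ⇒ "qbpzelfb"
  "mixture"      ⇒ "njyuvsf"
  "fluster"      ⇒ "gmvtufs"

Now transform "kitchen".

ljudifo

Looking at the pairs, the operation is to shift every letter 1 place forward in the alphabet (wrapping around).
Doing the same to "kitchen": "ljudifo".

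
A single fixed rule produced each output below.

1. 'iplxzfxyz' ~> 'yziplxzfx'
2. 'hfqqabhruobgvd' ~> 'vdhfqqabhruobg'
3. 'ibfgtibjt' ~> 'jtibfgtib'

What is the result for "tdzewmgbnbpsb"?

sbtdzewmgbnbp

The rule is to move the last 2 characters to the front (rotate right by 2).
On "tdzewmgbnbpsb" that produces "sbtdzewmgbnbp".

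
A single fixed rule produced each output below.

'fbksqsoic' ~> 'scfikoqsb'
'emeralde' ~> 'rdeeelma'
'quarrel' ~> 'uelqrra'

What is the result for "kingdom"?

What's happening: sort the characters into alphabetical order, then swap the first and last characters.
"kingdom" → "dgikmno" → "ogikmnd".

ogikmnd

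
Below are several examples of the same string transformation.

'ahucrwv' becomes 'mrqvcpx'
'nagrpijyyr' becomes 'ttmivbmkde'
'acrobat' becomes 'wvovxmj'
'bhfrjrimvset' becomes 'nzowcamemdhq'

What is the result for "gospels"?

zgnbjnk

What's happening: shift every letter 5 places backward in the alphabet (wrapping around), then move the last 3 characters to the front (rotate right by 3).
"gospels" → "bjnkzgn" → "zgnbjnk".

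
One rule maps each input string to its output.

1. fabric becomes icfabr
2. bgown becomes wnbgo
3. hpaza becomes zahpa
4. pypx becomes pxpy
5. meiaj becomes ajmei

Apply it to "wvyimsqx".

The rule is to move the last 2 characters to the front (rotate right by 2).
So "wvyimsqx" becomes "qxwvyims".

qxwvyims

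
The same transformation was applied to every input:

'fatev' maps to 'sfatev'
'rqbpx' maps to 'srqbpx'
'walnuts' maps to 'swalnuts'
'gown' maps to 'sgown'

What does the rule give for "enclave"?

Each output is the input with this applied: prepend "s".
For "enclave" the result is "senclave".

senclave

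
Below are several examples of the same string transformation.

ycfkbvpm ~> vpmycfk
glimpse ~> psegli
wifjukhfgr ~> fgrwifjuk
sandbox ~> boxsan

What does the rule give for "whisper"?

perwhi

The pattern: move the last 3 characters to the front (rotate right by 3), then delete the last character.
On "whisper": the first step gives "perwhis", and the second then gives "perwhi".
(Check on "sandbox": → "boxsand" → "boxsan" ✓)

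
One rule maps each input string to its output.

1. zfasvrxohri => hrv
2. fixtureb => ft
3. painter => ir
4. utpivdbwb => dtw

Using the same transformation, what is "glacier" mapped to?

The pattern: sort the characters into alphabetical order, then keep one character in every 3, starting at position 3 (positions 3rd, 6th, 9th, ...).
"glacier" → "acegilr" → "el".

el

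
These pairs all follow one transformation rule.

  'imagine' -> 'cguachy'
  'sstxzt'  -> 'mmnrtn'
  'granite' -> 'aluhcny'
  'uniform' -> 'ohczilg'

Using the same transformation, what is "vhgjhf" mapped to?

pbadbz

In each case the input is transformed by: shift every letter 6 places backward in the alphabet (wrapping around).
On "vhgjhf" that produces "pbadbz".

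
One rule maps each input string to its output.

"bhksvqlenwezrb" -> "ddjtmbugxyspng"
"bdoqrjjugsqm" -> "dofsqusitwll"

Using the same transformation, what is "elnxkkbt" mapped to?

gvndpmzm

Looking at the pairs, the operation is to shift every letter 2 places forward in the alphabet (wrapping around), then take characters alternately from the front and the back (1st, last, 2nd, 2nd-last, ...).
For "elnxkkbt", step one produces "gnpzmmdv"; step two turns that into "gvndpmzm".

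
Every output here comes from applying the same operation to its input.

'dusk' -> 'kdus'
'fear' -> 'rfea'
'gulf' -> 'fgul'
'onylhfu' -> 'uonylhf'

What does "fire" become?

efir

The transformation: move the last character to the front.
"fire" → "efir".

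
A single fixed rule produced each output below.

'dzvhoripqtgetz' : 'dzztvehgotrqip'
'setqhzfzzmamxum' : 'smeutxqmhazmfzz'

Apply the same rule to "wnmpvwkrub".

wbnumrpkvw

Looking at the pairs, the operation is to take characters alternately from the front and the back (1st, last, 2nd, 2nd-last, ...).
Applying that to "wnmpvwkrub" gives "wbnumrpkvw".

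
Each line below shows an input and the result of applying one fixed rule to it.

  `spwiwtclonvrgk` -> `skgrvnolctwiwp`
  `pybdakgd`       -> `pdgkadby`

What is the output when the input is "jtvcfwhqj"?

The pattern: move the first character to the end, then reverse the string.
Applying both steps to "jtvcfwhqj": "tvcfwhqjj", then "jjqhwfcvt".

jjqhwfcvt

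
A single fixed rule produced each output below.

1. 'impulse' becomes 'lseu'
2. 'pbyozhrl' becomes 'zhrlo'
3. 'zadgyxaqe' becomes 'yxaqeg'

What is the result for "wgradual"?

duala

Looking at the pairs, the operation is to delete the first 3 characters, then move the first character to the end.
"wgradual" → "duala".
(Check on "zadgyxaqe": → "gyxaqe" → "yxaqeg" ✓)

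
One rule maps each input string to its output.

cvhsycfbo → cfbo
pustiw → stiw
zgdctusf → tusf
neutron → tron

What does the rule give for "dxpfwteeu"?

teeu

In each case the input is transformed by: keep only the last 4 characters.
"dxpfwteeu" → "teeu".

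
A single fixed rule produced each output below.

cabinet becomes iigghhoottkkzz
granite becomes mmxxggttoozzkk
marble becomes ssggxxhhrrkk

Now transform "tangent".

The rule is to shift every letter 6 places forward in the alphabet (wrapping around), then double every character.
Working it through for "tangent": intermediate "zgtmktz", final "zzggttmmkkttzz".

zzggttmmkkttzz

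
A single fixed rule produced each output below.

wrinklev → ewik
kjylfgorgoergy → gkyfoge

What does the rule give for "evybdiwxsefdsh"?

The transformation: move the last 2 characters to the front (rotate right by 2), then keep every other character starting from the first (positions 1st, 3rd, 5th, ...).
Working it through for "evybdiwxsefdsh": intermediate "shevybdiwxsefd", final "seydwsf".
(Check on "kjylfgorgoergy": → "gykjylfgorgoer" → "gkyfoge" ✓)

seydwsf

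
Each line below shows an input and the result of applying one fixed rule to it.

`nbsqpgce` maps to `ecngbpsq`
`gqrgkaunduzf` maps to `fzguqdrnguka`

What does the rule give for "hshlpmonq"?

qnhosmhpl

What's happening: move the last character to the front, then take characters alternately from the front and the back (1st, last, 2nd, 2nd-last, ...).
Applying both steps to "hshlpmonq": "qhshlpmon", then "qnhosmhpl".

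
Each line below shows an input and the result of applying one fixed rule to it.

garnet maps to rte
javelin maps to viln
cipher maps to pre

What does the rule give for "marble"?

Rule — swap each adjacent pair of characters (1↔2, 3↔4, ...), then delete the first 3 characters.
On "marble": the first step gives "ambrel", and the second then gives "rel".

rel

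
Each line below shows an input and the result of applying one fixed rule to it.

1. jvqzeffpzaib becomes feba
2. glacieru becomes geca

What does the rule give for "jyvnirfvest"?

The transformation: sort the characters into reverse alphabetical order, then keep only the last 4 characters.
Working it through for "jyvnirfvest": intermediate "yvvtsrnjife", final "jife".
(Check on "jvqzeffpzaib": → "zzvqpjiffeba" → "feba" ✓)

jife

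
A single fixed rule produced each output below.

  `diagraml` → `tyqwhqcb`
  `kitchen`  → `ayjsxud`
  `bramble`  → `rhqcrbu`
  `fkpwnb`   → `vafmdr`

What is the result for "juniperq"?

Rule — shift every letter 10 places backward in the alphabet (wrapping around).
For "juniperq" the result is "zkdyfuhg".

zkdyfuhg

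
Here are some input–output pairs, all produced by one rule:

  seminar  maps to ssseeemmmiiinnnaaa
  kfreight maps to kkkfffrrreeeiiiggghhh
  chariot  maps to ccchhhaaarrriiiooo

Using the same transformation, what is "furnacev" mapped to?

Rule — delete the last character, then repeat every character 3 times.
For "furnacev", step one produces "furnace"; step two turns that into "fffuuurrrnnnaaaccceee".

fffuuurrrnnnaaaccceee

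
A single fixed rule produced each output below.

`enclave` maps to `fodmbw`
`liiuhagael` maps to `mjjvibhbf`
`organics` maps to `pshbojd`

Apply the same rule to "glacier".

The rule is to delete the last character, then shift every letter 1 place forward in the alphabet (wrapping around).
On "glacier": the first step gives "glacie", and the second then gives "hmbdjf".

hmbdjf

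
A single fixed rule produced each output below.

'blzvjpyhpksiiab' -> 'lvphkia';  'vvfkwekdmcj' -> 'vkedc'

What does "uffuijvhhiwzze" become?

fujhize

Looking at the pairs, the operation is to keep every other character starting from the second (positions 2nd, 4th, 6th, ...).
On "uffuijvhhiwzze" that produces "fujhize".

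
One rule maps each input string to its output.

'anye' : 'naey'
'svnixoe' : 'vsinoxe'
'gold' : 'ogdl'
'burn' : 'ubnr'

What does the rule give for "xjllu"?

jxllu

What's happening: swap each adjacent pair of characters (1↔2, 3↔4, ...).
So "xjllu" becomes "jxllu".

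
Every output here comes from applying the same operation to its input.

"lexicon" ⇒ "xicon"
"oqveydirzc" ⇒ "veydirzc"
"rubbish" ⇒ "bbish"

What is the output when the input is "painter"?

inter

What's happening: delete the first 2 characters.
For "painter" the result is "inter".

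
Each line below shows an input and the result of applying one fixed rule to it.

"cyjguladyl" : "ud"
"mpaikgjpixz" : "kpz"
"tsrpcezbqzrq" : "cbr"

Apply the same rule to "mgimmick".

mk

In each case the input is transformed by: keep one character in every 3, starting at position 2 (positions 2nd, 5th, 8th, ...), then delete the first character.
Working it through for "mgimmick": intermediate "gmk", final "mk".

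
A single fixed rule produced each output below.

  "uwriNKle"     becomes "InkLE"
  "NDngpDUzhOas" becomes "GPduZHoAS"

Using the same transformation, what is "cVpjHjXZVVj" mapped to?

JhJxzvvJ

In each case the input is transformed by: delete the first 3 characters, then flip the case of every letter.
Starting from "cVpjHjXZVVj": after the first operation, "jHjXZVVj"; after the second, "JhJxzvvJ".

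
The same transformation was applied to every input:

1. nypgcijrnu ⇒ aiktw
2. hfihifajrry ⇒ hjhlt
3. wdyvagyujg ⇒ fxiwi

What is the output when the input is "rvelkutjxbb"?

The pattern: shift every letter 2 places forward in the alphabet (wrapping around), then keep every other character starting from the second (positions 2nd, 4th, 6th, ...).
For "rvelkutjxbb", step one produces "txgnmwvlzdd"; step two turns that into "xnwld".

xnwld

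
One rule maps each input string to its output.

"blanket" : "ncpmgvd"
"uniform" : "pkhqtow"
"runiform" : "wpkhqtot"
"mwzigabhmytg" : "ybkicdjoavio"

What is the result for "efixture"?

hkzvwtgg

Rule — shift every letter 2 places forward in the alphabet (wrapping around), then move the first character to the end.
Starting from "efixture": after the first operation, "ghkzvwtg"; after the second, "hkzvwtgg".
(Check on "uniform": → "wpkhqto" → "pkhqtow" ✓)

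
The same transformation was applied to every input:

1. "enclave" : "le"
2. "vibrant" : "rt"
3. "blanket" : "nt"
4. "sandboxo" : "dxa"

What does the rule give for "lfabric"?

The pattern: move the first 2 characters to the end (rotate left by 2), then keep one character in every 3, starting at position 2 (positions 2nd, 5th, 8th, ...).
Starting from "lfabric": after the first operation, "abriclf"; after the second, "bc".
(Check on "vibrant": → "brantvi" → "rt" ✓)

bc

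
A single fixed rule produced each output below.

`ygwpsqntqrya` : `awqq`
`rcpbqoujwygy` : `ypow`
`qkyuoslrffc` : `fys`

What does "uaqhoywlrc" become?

The rule is to keep one character in every 3, starting at position 3 (positions 3rd, 6th, 9th, ...), then move the last character to the front.
For "uaqhoywlrc", step one produces "qyr"; step two turns that into "rqy".

rqy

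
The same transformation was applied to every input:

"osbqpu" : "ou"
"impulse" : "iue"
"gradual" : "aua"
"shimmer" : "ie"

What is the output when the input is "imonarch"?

ioa

Rule — keep only the vowels.
Applying that to "imonarch" gives "ioa".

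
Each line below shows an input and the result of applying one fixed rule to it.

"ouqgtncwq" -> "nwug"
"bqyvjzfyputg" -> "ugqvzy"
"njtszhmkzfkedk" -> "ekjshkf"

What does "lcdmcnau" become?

nucm

Rule — keep every other character starting from the second (positions 2nd, 4th, 6th, ...), then move the last 2 characters to the front (rotate right by 2).
For "lcdmcnau", step one produces "cmnu"; step two turns that into "nucm".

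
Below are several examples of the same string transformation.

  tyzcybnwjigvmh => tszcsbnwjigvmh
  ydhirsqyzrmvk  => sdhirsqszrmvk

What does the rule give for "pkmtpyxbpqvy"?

pkmtpsxbpqvs

The rule is to replace every "y" with "s".
Applying that to "pkmtpyxbpqvy" gives "pkmtpsxbpqvs".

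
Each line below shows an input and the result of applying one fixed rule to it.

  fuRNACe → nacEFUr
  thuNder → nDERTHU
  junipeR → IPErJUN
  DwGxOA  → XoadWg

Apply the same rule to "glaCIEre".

The rule is to move the first 3 characters to the end (rotate left by 3), then flip the case of every letter.
Starting from "glaCIEre": after the first operation, "CIEregla"; after the second, "cieREGLA".
(Check on "fuRNACe": → "NACefuR" → "nacEFUr" ✓)

cieREGLA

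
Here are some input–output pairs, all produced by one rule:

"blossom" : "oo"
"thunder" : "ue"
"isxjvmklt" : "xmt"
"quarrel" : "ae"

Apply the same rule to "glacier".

ae

The rule is to keep one character in every 3, starting at position 3 (positions 3rd, 6th, 9th, ...).
Applying that to "glacier" gives "ae".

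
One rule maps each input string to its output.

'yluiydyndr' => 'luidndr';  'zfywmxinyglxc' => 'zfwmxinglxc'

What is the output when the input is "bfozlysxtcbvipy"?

bfozlsxtcbvip

What's happening: remove every "y".
Applying that to "bfozlysxtcbvipy" gives "bfozlsxtcbvip".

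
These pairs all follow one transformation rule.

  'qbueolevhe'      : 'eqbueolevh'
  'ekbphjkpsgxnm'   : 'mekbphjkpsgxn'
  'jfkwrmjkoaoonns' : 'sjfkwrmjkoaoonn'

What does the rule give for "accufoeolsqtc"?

The pattern: move the last character to the front.
So "accufoeolsqtc" becomes "caccufoeolsqt".

caccufoeolsqt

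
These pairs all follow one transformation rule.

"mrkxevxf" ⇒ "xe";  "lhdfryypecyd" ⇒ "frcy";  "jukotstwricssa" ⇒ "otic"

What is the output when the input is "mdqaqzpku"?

Looking at the pairs, the operation is to swap each adjacent pair of characters (1↔2, 3↔4, ...), then keep one character in every 3, starting at position 3 (positions 3rd, 6th, 9th, ...).
For "mdqaqzpku", step one produces "dmaqzqkpu"; step two turns that into "aqu".
(Check on "lhdfryypecyd": → "hlfdyrpycedy" → "frcy" ✓)

aqu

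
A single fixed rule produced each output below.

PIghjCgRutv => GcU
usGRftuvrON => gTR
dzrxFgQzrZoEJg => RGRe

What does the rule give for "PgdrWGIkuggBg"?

DgUb

The transformation: flip the case of every letter, then keep one character in every 3, starting at position 3 (positions 3rd, 6th, 9th, ...).
On "PgdrWGIkuggBg": the first step gives "pGDRwgiKUGGbG", and the second then gives "DgUb".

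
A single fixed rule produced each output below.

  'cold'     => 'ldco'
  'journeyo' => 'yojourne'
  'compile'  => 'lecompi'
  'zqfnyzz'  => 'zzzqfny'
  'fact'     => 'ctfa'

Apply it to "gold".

The transformation: move the last 2 characters to the front (rotate right by 2).
So "gold" becomes "ldgo".

ldgo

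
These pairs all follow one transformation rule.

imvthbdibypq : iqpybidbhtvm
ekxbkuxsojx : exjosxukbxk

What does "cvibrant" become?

The rule is to reverse the string, then move the last character to the front.
"cvibrant" → "tnarbivc" → "ctnarbiv".
(Check on "imvthbdibypq": → "qpybidbhtvmi" → "iqpybidbhtvm" ✓)

ctnarbiv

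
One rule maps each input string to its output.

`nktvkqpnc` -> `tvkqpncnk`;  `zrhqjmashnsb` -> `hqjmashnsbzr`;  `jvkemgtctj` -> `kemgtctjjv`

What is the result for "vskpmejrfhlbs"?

kpmejrfhlbsvs

In each case the input is transformed by: move the first 2 characters to the end (rotate left by 2).
On "vskpmejrfhlbs" that produces "kpmejrfhlbsvs".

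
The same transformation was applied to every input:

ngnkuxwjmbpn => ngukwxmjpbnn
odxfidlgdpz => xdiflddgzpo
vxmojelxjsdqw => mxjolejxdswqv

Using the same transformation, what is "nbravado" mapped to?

Looking at the pairs, the operation is to move the first character to the end, then swap each adjacent pair of characters (1↔2, 3↔4, ...).
For "nbravado", step one produces "bravadon"; step two turns that into "rbvadano".

rbvadano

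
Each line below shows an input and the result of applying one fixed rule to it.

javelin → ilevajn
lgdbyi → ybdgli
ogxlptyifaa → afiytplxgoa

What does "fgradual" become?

audargfl

What's happening: reverse the string, then move the first character to the end.
Working it through for "fgradual": intermediate "laudargf", final "audargfl".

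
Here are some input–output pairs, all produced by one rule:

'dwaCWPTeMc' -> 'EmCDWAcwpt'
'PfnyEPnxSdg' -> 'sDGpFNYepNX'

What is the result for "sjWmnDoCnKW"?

Each output is the input with this applied: move the last 3 characters to the front (rotate right by 3), then flip the case of every letter.
Starting from "sjWmnDoCnKW": after the first operation, "nKWsjWmnDoC"; after the second, "NkwSJwMNdOc".

NkwSJwMNdOc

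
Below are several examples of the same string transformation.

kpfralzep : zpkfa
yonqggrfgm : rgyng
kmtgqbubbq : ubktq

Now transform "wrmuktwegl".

wgwmk

Looking at the pairs, the operation is to keep every other character starting from the first (positions 1st, 3rd, 5th, ...), then move the first 3 characters to the end (rotate left by 3).
"wrmuktwegl" → "wgwmk".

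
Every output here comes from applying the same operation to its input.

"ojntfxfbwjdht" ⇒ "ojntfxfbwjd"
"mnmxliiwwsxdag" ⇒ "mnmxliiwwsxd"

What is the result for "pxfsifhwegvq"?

Each output is the input with this applied: delete the last 2 characters.
Doing the same to "pxfsifhwegvq": "pxfsifhweg".

pxfsifhweg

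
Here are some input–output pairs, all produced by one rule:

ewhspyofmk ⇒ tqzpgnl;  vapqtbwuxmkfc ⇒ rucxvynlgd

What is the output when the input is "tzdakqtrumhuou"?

Looking at the pairs, the operation is to delete the first 3 characters, then shift every letter 1 place forward in the alphabet (wrapping around).
Applying both steps to "tzdakqtrumhuou": "akqtrumhuou", then "blrusvnivpv".

blrusvnivpv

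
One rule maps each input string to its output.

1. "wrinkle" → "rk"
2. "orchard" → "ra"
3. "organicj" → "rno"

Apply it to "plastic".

Looking at the pairs, the operation is to swap the first and last characters, then keep one character in every 3, starting at position 2 (positions 2nd, 5th, 8th, ...).
For "plastic", step one produces "clastip"; step two turns that into "lt".
(Check on "orchard": → "drcharo" → "ra" ✓)

lt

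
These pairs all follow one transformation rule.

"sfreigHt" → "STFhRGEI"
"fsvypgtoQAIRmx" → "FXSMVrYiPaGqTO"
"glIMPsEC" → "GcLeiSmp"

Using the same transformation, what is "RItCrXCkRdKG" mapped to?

rgikTDcrRKxc

What's happening: flip the case of every letter, then take characters alternately from the front and the back (1st, last, 2nd, 2nd-last, ...).
Working it through for "RItCrXCkRdKG": intermediate "riTcRxcKrDkg", final "rgikTDcrRKxc".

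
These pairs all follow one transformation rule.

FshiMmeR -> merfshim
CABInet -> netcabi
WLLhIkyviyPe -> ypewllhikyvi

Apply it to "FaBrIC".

The pattern: move the last 3 characters to the front (rotate right by 3), then convert every letter to lowercase.
Working it through for "FaBrIC": intermediate "rICFaB", final "ricfab".

ricfab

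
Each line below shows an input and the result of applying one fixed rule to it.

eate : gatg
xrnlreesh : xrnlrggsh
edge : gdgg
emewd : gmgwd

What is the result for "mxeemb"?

mxggmb

Each output is the input with this applied: replace every "e" with "g".
For "mxeemb" the result is "mxggmb".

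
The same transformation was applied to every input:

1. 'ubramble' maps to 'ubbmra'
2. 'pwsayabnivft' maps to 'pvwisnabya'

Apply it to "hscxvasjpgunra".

hnsucgxpvjas

Looking at the pairs, the operation is to delete the last 2 characters, then take characters alternately from the front and the back (1st, last, 2nd, 2nd-last, ...).
On "hscxvasjpgunra": the first step gives "hscxvasjpgun", and the second then gives "hnsucgxpvjas".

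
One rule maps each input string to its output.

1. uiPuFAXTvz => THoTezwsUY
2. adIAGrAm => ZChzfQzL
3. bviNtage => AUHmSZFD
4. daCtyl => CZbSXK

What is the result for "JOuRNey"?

inTqmDX

Each output is the input with this applied: flip the case of every letter, then shift every letter 1 place backward in the alphabet (wrapping around).
Starting from "JOuRNey": after the first operation, "joUrnEY"; after the second, "inTqmDX".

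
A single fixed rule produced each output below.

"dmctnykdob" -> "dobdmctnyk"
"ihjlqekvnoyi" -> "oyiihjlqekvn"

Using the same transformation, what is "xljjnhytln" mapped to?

The rule is to move the last 3 characters to the front (rotate right by 3).
Applying that to "xljjnhytln" gives "tlnxljjnhy".

tlnxljjnhy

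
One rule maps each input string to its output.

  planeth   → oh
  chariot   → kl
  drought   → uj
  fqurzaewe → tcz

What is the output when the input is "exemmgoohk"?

Looking at the pairs, the operation is to shift every letter 3 places forward in the alphabet (wrapping around), then keep one character in every 3, starting at position 2 (positions 2nd, 5th, 8th, ...).
"exemmgoohk" → "hahppjrrkn" → "apr".

apr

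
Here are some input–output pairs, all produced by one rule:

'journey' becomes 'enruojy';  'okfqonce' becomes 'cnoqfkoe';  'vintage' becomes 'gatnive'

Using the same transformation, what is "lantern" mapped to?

retnaln

What's happening: move the last character to the front, then reverse the string.
Applying that to "lantern" gives "retnaln".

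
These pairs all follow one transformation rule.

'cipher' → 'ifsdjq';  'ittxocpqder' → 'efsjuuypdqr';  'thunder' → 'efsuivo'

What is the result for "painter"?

ufsqbjo

Rule — move the last 3 characters to the front (rotate right by 3), then shift every letter 1 place forward in the alphabet (wrapping around).
On "painter" that produces "ufsqbjo".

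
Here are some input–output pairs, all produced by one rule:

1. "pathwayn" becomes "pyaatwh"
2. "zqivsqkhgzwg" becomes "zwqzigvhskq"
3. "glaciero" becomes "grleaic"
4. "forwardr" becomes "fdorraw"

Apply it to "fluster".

feltus

Each output is the input with this applied: delete the last character, then take characters alternately from the front and the back (1st, last, 2nd, 2nd-last, ...).
Working it through for "fluster": intermediate "fluste", final "feltus".
(Check on "zqivsqkhgzwg": → "zqivsqkhgzw" → "zwqzigvhskq" ✓)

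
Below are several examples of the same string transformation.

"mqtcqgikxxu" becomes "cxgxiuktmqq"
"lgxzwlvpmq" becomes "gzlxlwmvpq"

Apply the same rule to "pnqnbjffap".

The pattern: sort the characters into alphabetical order, then take characters alternately from the front and the back (1st, last, 2nd, 2nd-last, ...).
"pnqnbjffap" → "abffjnnppq" → "aqbpfpfnjn".

aqbpfpfnjn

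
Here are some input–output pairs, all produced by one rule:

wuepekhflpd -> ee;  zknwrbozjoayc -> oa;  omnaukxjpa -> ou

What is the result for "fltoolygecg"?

Looking at the pairs, the operation is to keep every other character starting from the first (positions 1st, 3rd, 5th, ...), then keep only the vowels.
Working it through for "fltoolygecg": intermediate "ftoyeg", final "oe".
(Check on "omnaukxjpa": → "onuxp" → "ou" ✓)

oe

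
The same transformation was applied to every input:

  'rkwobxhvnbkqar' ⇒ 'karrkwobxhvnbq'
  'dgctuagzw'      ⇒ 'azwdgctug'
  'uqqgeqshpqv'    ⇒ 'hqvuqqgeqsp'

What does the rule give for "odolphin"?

The rule is to move the last 3 characters to the front (rotate right by 3), then swap the first and last characters.
"odolphin" → "hinodolp" → "pinodolh".

pinodolh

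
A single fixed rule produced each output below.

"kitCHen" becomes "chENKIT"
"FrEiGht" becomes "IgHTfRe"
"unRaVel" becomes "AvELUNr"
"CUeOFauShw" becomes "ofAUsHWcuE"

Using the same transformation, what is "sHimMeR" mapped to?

MmErShI

What's happening: move the first 3 characters to the end (rotate left by 3), then flip the case of every letter.
For "sHimMeR" the result is "MmErShI".
(Check on "FrEiGht": → "iGhtFrE" → "IgHTfRe" ✓)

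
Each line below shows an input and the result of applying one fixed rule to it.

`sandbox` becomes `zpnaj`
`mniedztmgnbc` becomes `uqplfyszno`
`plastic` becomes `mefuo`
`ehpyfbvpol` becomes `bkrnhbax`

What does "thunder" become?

Rule — shift every letter 12 places forward in the alphabet (wrapping around), then delete the first 2 characters.
Starting from "thunder": after the first operation, "ftgzpqd"; after the second, "gzpqd".

gzpqd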